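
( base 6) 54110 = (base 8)16332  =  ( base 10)7386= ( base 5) 214021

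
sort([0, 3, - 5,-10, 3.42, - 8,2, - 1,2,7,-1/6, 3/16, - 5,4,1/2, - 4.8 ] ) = [ - 10,-8, - 5,  -  5, - 4.8,  -  1, - 1/6, 0,3/16, 1/2,2 , 2, 3, 3.42, 4,7]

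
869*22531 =19579439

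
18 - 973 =-955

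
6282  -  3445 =2837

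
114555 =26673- - 87882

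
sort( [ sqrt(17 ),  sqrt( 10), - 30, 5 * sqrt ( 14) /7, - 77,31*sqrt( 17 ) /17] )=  [ - 77, - 30, 5 * sqrt( 14)/7,  sqrt( 10) , sqrt( 17 ),31 * sqrt( 17 ) /17 ]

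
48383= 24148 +24235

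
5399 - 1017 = 4382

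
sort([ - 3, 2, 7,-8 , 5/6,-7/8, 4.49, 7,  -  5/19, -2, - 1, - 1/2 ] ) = [ - 8, -3, - 2,  -  1, - 7/8, - 1/2, - 5/19 , 5/6,2 , 4.49,7, 7]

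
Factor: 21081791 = 21081791^1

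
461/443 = 461/443 = 1.04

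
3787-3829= - 42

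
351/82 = 351/82 = 4.28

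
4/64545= 4/64545= 0.00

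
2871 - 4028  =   - 1157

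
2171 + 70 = 2241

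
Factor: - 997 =-997^1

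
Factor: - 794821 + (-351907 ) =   -  2^3 * 11^1*83^1 *157^1=-1146728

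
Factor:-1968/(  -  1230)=2^3*5^( - 1 )  =  8/5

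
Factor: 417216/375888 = 212/191 = 2^2*53^1* 191^ (-1)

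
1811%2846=1811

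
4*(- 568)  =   - 2272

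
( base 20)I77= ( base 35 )5YW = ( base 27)A23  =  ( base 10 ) 7347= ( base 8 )16263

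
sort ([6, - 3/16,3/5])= [ - 3/16,3/5,6 ] 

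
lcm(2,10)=10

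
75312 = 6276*12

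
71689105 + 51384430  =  123073535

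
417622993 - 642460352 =-224837359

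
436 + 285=721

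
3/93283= 3/93283 = 0.00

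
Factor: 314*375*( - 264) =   -  31086000 = -2^4 * 3^2*5^3*11^1*157^1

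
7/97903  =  7/97903=0.00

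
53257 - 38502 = 14755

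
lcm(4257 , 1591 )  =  157509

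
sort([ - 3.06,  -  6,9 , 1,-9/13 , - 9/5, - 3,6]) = [ - 6, - 3.06, - 3, - 9/5,- 9/13, 1,6, 9]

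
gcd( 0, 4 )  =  4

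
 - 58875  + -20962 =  - 79837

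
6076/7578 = 3038/3789 = 0.80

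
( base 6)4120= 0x390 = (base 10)912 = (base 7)2442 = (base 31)td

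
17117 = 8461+8656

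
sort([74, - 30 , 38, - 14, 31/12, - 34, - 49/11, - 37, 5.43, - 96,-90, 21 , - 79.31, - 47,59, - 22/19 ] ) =[ - 96, - 90, - 79.31, - 47, - 37, - 34, - 30, - 14,-49/11, - 22/19,31/12, 5.43, 21, 38, 59 , 74]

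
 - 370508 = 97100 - 467608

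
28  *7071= 197988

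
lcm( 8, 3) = 24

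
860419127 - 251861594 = 608557533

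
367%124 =119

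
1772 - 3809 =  - 2037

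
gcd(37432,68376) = 8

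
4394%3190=1204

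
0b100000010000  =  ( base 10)2064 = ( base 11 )1607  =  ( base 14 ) a76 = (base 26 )31A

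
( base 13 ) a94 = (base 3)2111002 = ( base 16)713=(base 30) 20b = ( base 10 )1811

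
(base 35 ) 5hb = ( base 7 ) 25424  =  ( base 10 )6731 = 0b1101001001011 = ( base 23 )CGF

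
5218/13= 401 + 5/13 = 401.38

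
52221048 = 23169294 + 29051754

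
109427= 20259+89168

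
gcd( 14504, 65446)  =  2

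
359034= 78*4603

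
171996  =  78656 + 93340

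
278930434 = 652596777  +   -373666343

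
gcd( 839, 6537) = 1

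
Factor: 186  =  2^1*3^1*31^1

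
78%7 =1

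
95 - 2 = 93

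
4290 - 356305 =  -352015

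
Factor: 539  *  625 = 5^4*7^2*11^1 = 336875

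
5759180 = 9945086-4185906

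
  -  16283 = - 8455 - 7828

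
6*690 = 4140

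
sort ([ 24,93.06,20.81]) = [ 20.81,24,93.06]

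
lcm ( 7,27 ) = 189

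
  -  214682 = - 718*299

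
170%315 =170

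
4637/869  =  4637/869  =  5.34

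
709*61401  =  43533309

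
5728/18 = 2864/9 = 318.22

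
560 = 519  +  41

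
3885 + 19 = 3904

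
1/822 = 1/822 = 0.00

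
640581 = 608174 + 32407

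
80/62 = 1 + 9/31 = 1.29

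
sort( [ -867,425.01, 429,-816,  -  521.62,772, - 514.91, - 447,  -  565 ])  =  [-867,  -  816  , - 565,-521.62, - 514.91,-447, 425.01,429,772 ] 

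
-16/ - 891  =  16/891 = 0.02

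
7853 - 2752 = 5101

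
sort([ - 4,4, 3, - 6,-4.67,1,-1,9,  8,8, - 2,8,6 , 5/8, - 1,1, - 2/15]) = [- 6 ,-4.67,-4, - 2, - 1, - 1, -2/15,5/8, 1, 1, 3, 4 , 6,8,8, 8, 9] 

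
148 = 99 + 49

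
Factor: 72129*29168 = 2^4*3^1*1823^1*24043^1 =2103858672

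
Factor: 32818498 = 2^1*16409249^1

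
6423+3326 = 9749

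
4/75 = 4/75  =  0.05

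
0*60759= 0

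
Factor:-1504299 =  - 3^1*53^1* 9461^1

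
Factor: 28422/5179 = 2^1*3^2*1579^1*5179^( - 1)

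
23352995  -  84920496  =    -  61567501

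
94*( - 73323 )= - 6892362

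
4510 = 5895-1385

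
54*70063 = 3783402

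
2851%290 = 241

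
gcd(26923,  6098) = 1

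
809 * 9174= 7421766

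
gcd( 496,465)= 31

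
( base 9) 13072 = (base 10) 8813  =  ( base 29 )adq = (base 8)21155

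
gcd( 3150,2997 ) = 9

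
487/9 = 487/9 = 54.11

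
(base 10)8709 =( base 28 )B31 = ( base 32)8G5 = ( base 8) 21005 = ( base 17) 1d25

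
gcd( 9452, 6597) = 1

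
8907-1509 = 7398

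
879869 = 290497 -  - 589372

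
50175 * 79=3963825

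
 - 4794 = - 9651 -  - 4857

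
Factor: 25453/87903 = 3^ (-2)*9767^( - 1)*25453^1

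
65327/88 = 742 + 31/88 = 742.35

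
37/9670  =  37/9670  =  0.00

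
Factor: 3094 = 2^1 * 7^1*13^1*17^1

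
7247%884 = 175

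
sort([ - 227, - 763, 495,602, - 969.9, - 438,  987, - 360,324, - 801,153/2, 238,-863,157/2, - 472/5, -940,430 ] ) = [ - 969.9, - 940, - 863,  -  801, - 763, - 438,- 360, - 227, - 472/5 , 153/2, 157/2,238,324,430,  495, 602, 987] 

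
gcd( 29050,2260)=10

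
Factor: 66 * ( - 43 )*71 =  - 201498 = - 2^1 * 3^1 * 11^1*43^1 * 71^1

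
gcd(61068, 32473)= 7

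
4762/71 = 4762/71 = 67.07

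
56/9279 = 56/9279 = 0.01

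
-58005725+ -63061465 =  - 121067190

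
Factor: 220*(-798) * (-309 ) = 2^3*3^2*5^1*7^1*11^1 *19^1*103^1 = 54248040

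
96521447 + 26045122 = 122566569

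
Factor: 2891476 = 2^2*7^1*37^1*2791^1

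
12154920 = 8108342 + 4046578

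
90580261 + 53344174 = 143924435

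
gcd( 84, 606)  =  6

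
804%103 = 83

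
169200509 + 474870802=644071311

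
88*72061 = 6341368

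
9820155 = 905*10851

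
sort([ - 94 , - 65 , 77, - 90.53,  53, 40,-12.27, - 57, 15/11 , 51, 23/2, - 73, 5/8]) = [ - 94 , -90.53, - 73, - 65, - 57 , - 12.27,5/8,15/11,23/2 , 40, 51, 53, 77]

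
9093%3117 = 2859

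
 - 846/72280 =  - 1 + 35717/36140 = - 0.01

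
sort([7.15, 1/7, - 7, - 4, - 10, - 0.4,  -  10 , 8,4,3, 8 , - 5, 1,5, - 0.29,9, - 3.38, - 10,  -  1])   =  [ - 10 , - 10, - 10, - 7,-5,  -  4, - 3.38,  -  1, - 0.4, - 0.29, 1/7,1,3,4 , 5,  7.15,8,8,9]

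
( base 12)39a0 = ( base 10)6600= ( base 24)bb0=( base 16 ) 19c8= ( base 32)6E8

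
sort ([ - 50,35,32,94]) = [ - 50, 32, 35,  94 ] 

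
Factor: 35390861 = 11^1*3217351^1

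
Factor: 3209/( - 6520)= - 2^( - 3)*5^( - 1) * 163^(  -  1)*3209^1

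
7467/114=131/2=65.50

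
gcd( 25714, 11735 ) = 1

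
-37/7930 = - 1 + 7893/7930 = - 0.00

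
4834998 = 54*89537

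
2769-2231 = 538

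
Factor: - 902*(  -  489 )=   2^1*3^1*11^1*41^1*163^1 = 441078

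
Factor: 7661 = 47^1*163^1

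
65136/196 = 16284/49  =  332.33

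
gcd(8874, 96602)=2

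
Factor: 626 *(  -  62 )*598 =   -  2^3*13^1 * 23^1*31^1*313^1 = -  23209576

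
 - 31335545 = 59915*( - 523 ) 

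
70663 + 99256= 169919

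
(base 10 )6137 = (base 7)23615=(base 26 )921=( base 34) 5ah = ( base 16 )17f9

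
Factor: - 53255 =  -5^1 * 10651^1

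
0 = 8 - 8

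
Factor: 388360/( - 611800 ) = -73/115 = -5^( - 1)*23^( - 1) *73^1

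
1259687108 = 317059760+942627348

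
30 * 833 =24990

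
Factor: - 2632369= -2632369^1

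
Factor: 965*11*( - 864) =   -  9171360 = -  2^5*3^3*5^1*11^1*193^1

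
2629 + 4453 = 7082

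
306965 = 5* 61393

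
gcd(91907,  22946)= 1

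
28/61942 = 14/30971 =0.00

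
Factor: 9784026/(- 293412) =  - 33279/998 = - 2^ ( - 1 )*3^1 * 499^(-1)*11093^1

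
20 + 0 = 20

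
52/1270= 26/635= 0.04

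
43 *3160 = 135880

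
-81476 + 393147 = 311671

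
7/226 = 7/226=0.03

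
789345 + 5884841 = 6674186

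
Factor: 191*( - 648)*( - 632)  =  78221376 =2^6*3^4*79^1*191^1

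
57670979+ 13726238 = 71397217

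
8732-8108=624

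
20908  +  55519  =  76427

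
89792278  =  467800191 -378007913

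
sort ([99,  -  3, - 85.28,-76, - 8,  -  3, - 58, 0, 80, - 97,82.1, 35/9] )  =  [ - 97, - 85.28,-76, - 58,-8, - 3,-3,  0, 35/9,  80,82.1, 99 ] 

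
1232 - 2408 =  - 1176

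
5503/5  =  1100+3/5 = 1100.60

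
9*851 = 7659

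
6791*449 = 3049159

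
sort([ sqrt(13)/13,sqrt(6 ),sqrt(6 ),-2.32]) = [ - 2.32 , sqrt(13 ) /13,  sqrt(6 ), sqrt(6 )]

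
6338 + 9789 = 16127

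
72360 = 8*9045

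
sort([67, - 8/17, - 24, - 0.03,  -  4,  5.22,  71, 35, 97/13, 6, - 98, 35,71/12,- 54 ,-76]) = [ - 98, - 76, - 54, - 24, - 4, - 8/17,-0.03, 5.22, 71/12,6, 97/13, 35, 35, 67, 71]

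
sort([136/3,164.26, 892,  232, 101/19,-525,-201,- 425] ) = [ - 525, - 425, - 201,  101/19,136/3,164.26,  232,892 ]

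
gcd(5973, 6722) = 1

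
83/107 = 83/107 =0.78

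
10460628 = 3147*3324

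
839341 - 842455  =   - 3114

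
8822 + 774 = 9596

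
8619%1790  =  1459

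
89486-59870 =29616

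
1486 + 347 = 1833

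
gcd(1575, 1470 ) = 105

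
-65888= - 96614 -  - 30726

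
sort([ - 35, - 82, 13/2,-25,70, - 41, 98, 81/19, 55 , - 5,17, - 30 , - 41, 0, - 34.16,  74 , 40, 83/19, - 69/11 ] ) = [  -  82 , - 41, - 41, - 35, - 34.16,-30,-25, - 69/11, - 5, 0,81/19,83/19, 13/2, 17,40 , 55, 70, 74,98] 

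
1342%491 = 360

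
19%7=5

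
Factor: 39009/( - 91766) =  - 2^( - 1 )*3^1*17^(- 1)*2699^( - 1)*13003^1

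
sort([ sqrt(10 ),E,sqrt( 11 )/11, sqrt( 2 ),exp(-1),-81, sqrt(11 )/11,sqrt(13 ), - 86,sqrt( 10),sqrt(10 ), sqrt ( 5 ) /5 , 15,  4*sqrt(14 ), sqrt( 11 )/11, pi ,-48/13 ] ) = [ - 86, - 81, - 48/13,sqrt(11)/11 , sqrt( 11)/11, sqrt(11)/11,exp ( - 1 ), sqrt( 5 )/5,sqrt( 2), E,  pi,sqrt( 10 ),sqrt (10 ),sqrt( 10),sqrt ( 13 ),4*sqrt(14),15 ]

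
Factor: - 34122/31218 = - 43^(- 1 )*47^1 = -  47/43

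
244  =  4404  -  4160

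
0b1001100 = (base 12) 64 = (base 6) 204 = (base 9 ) 84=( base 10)76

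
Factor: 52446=2^1*3^1*8741^1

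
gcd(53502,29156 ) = 74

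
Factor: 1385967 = 3^1*11^1*41999^1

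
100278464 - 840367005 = - 740088541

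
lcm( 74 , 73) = 5402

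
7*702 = 4914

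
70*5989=419230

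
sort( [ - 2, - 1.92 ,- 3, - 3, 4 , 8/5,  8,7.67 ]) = [-3, - 3  ,  -  2, - 1.92,8/5, 4,7.67 , 8] 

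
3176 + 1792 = 4968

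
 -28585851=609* (-46939 ) 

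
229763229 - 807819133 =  - 578055904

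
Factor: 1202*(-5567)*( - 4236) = 28345338024 = 2^3 * 3^1* 19^1*293^1*353^1*601^1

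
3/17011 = 3/17011 = 0.00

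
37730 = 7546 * 5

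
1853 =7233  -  5380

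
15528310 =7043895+8484415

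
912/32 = 28 + 1/2 =28.50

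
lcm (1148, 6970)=97580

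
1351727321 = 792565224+559162097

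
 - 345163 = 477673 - 822836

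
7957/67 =7957/67 = 118.76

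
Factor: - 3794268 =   -  2^2 * 3^1*316189^1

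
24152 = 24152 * 1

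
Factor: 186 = 2^1*3^1  *  31^1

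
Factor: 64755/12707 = 3^2*5^1*97^( - 1 )*131^( - 1 ) * 1439^1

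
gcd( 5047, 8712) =1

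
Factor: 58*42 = 2^2*3^1 *7^1  *29^1 = 2436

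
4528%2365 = 2163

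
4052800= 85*47680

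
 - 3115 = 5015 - 8130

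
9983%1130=943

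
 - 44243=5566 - 49809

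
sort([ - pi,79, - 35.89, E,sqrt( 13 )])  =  [ - 35.89, - pi,E,sqrt(13), 79]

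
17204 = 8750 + 8454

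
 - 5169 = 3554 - 8723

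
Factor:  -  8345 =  - 5^1*1669^1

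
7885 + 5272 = 13157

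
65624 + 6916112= 6981736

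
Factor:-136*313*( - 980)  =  2^5*5^1*7^2*17^1*313^1 = 41716640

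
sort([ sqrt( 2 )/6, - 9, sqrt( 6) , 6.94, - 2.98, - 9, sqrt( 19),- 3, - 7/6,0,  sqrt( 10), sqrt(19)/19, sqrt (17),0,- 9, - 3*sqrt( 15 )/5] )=[ - 9, - 9, - 9, - 3, - 2.98 , - 3*sqrt(15 ) /5, - 7/6,0,0, sqrt(19 )/19,sqrt(2) /6, sqrt (6),  sqrt( 10 ),sqrt( 17 ), sqrt( 19),  6.94]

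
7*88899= 622293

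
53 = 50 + 3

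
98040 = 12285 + 85755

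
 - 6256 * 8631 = -53995536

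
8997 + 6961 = 15958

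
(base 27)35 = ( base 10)86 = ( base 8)126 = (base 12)72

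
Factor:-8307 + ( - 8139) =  - 2^1*3^1*2741^1 =-  16446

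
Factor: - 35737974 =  - 2^1*3^2*19^1*83^1*1259^1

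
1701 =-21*(- 81) 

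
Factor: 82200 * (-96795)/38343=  - 2^3 * 3^4*5^3  *  137^1 * 239^1*12781^ (-1)=- 2652183000/12781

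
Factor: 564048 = 2^4*3^2*3917^1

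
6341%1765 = 1046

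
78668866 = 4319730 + 74349136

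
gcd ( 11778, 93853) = 1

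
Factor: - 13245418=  - 2^1 * 61^1 * 151^1*719^1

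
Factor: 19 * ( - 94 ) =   -  1786 = - 2^1*19^1*47^1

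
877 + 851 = 1728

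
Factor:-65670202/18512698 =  - 13^1*43^1*151^1*313^( - 1 )*389^1*29573^( - 1) = -32835101/9256349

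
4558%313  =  176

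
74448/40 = 1861 + 1/5=1861.20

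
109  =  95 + 14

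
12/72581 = 12/72581  =  0.00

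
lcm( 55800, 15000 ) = 1395000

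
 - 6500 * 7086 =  - 46059000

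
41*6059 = 248419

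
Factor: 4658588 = 2^2*11^1*239^1*443^1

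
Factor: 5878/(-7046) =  - 2939/3523= - 13^( - 1 )*271^( - 1 )*2939^1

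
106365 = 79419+26946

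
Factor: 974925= 3^2*5^2*7^1*619^1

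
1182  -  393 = 789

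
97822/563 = 97822/563=173.75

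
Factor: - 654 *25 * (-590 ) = 9646500  =  2^2*3^1 *5^3* 59^1*109^1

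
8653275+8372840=17026115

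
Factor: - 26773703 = -11^1 * 389^1* 6257^1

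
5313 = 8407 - 3094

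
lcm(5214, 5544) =437976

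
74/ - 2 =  - 37/1 =-  37.00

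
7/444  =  7/444=0.02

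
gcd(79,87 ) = 1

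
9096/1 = 9096 = 9096.00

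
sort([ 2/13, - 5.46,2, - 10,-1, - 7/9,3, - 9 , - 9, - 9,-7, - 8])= [  -  10 , - 9,- 9, - 9,-8, - 7, - 5.46, - 1,-7/9 , 2/13,  2, 3 ]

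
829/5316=829/5316 = 0.16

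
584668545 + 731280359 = 1315948904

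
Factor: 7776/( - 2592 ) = -3 = - 3^1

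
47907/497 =96 + 195/497 = 96.39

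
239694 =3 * 79898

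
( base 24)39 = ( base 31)2J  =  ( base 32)2H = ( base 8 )121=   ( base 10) 81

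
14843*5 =74215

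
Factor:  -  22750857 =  - 3^2*1123^1* 2251^1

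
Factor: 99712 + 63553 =5^1*32653^1 = 163265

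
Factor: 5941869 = 3^1*43^1*46061^1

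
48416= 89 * 544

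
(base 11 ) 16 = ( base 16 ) 11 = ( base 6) 25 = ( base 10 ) 17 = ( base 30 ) h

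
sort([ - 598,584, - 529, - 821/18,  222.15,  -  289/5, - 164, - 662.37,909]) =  [ - 662.37,-598, - 529, - 164, - 289/5, - 821/18,222.15,584, 909]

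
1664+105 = 1769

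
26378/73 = 361 + 25/73  =  361.34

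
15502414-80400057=-64897643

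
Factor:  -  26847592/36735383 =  - 2^3 * 1889^ ( - 1 )*19447^( - 1)*3355949^1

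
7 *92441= 647087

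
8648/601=8648/601= 14.39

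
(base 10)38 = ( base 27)1B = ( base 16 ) 26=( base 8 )46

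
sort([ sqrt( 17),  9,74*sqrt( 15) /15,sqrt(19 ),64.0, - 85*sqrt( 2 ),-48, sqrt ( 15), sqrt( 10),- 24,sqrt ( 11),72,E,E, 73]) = [ - 85*sqrt(2),-48,-24, E,  E,  sqrt(10), sqrt( 11),  sqrt (15), sqrt (17) , sqrt(19 ) , 9,74*sqrt(15 )/15,64.0,72,73] 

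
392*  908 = 355936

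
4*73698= 294792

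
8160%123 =42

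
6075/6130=1215/1226   =  0.99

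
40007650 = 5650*7081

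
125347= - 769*(-163 ) 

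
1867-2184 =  - 317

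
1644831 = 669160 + 975671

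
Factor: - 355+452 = 97 = 97^1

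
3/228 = 1/76 = 0.01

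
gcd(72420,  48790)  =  170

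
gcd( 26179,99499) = 47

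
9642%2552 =1986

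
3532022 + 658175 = 4190197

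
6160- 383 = 5777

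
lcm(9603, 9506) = 941094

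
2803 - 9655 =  - 6852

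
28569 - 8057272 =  - 8028703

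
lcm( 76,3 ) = 228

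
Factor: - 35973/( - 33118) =63/58 = 2^(  -  1 )*3^2*7^1*29^ ( - 1)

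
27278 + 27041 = 54319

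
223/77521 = 223/77521 = 0.00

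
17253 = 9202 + 8051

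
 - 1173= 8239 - 9412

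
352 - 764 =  - 412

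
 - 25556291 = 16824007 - 42380298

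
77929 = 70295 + 7634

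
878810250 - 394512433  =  484297817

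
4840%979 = 924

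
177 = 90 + 87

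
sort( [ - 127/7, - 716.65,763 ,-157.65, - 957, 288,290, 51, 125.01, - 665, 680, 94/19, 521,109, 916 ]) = [ - 957, - 716.65, - 665, -157.65, - 127/7, 94/19,51, 109,125.01, 288, 290,521, 680,763, 916]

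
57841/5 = 11568 + 1/5=11568.20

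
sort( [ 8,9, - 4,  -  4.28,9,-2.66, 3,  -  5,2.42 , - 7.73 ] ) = [ - 7.73, - 5, - 4.28, - 4, - 2.66, 2.42,3,8,9, 9]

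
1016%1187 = 1016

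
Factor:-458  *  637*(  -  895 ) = 261112670 = 2^1* 5^1*7^2*13^1*179^1*229^1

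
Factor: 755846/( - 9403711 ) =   -  2^1*7^1*13^1*23^( - 1) * 4153^1*408857^( - 1 ) 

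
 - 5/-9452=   5/9452 = 0.00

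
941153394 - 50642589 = 890510805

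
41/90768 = 41/90768 = 0.00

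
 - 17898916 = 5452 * ( - 3283) 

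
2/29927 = 2/29927 = 0.00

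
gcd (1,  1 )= 1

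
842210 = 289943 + 552267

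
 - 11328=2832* (-4 )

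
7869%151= 17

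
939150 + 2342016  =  3281166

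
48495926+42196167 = 90692093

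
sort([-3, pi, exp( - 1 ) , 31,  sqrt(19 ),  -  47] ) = [ - 47, - 3, exp( - 1), pi, sqrt( 19), 31 ]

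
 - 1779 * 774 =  - 1376946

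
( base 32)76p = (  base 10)7385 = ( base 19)118D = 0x1CD9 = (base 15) 22C5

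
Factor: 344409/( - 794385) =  - 3^( - 1 ) * 5^( - 1)* 13^1*127^ ( - 1)*139^(-1) * 8831^1= - 114803/264795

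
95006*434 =41232604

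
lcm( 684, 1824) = 5472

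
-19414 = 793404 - 812818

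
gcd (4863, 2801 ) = 1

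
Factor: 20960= 2^5*5^1*131^1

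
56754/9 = 6306 = 6306.00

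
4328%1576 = 1176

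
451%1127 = 451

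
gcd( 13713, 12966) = 3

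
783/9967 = 783/9967 = 0.08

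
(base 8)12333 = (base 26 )7n9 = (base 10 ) 5339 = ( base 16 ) 14db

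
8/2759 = 8/2759 = 0.00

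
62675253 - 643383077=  - 580707824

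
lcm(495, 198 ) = 990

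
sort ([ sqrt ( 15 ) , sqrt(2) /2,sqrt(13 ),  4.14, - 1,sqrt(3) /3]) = [- 1,sqrt(3)/3, sqrt( 2)/2,  sqrt( 13), sqrt( 15 ),4.14 ] 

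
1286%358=212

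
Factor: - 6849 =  - 3^2*761^1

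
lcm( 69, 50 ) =3450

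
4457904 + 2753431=7211335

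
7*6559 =45913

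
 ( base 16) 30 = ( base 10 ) 48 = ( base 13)39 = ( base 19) 2A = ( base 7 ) 66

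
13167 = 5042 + 8125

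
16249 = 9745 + 6504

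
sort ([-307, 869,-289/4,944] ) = [ - 307,- 289/4, 869, 944] 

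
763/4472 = 763/4472 = 0.17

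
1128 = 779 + 349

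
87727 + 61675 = 149402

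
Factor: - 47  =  - 47^1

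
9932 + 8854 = 18786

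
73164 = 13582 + 59582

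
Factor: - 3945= - 3^1*5^1*263^1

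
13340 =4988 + 8352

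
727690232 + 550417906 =1278108138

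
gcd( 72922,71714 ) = 2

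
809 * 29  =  23461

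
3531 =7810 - 4279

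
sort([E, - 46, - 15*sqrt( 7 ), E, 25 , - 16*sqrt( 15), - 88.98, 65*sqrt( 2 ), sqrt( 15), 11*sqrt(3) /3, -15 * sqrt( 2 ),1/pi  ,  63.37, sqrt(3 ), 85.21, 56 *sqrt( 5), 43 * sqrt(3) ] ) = [ - 88.98, - 16*sqrt( 15),-46, - 15*sqrt(7), - 15*sqrt (2 ) , 1/pi,sqrt(3),E , E,  sqrt(15) , 11 * sqrt(3 )/3,25,63.37,43*sqrt(3), 85.21, 65*sqrt(2), 56*sqrt(5)]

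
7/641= 7/641 = 0.01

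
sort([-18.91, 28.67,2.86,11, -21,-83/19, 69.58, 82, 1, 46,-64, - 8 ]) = [-64, - 21,  -  18.91, - 8, - 83/19,1, 2.86  ,  11, 28.67, 46, 69.58,82 ] 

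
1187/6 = 197 + 5/6 = 197.83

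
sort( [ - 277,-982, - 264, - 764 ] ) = [ - 982,  -  764 , - 277, - 264 ] 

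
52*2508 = 130416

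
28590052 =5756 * 4967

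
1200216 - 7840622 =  -6640406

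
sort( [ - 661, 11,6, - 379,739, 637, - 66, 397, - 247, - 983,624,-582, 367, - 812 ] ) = [  -  983, - 812, - 661, - 582,  -  379, - 247 ,-66, 6,11, 367,397,624, 637, 739]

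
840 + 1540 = 2380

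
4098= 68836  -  64738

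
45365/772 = 45365/772 =58.76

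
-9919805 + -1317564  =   - 11237369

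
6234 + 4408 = 10642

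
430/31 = 13+27/31 = 13.87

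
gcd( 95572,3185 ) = 1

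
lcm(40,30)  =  120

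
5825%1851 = 272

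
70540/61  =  70540/61  =  1156.39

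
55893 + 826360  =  882253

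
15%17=15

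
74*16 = 1184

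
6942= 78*89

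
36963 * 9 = 332667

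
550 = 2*275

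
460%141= 37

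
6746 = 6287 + 459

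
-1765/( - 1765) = 1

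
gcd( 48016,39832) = 8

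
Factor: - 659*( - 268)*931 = 164425772  =  2^2*7^2*19^1*67^1* 659^1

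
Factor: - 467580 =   -  2^2*3^1*5^1*7793^1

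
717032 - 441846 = 275186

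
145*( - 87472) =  - 12683440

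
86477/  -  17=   -  5087 + 2/17=- 5086.88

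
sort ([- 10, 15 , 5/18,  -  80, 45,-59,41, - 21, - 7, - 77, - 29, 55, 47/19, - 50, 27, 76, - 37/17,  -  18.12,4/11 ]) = [-80,  -  77, - 59,-50, -29,  -  21,  -  18.12, - 10, - 7,- 37/17, 5/18, 4/11,47/19, 15, 27, 41,45,  55 , 76]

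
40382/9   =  40382/9 = 4486.89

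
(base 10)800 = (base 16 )320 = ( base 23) 1bi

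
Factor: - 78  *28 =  - 2^3*3^1*7^1*13^1 = -2184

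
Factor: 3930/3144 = 5/4 = 2^(- 2 )*5^1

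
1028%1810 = 1028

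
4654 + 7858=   12512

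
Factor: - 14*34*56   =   - 2^5*7^2*17^1 = -  26656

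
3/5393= 3/5393 = 0.00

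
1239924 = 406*3054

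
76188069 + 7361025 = 83549094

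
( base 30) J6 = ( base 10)576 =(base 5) 4301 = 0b1001000000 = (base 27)l9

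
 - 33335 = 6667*( - 5 ) 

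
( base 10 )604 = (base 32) IS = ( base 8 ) 1134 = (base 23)136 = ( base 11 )4aa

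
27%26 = 1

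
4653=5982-1329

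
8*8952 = 71616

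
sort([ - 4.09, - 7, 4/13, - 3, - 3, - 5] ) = [  -  7, - 5, - 4.09, - 3,  -  3, 4/13]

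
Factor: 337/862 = 2^( - 1)*337^1 * 431^(-1 )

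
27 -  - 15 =42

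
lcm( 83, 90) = 7470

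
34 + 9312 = 9346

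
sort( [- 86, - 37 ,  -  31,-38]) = [-86,  -  38, - 37, - 31]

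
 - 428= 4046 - 4474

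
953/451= 953/451 = 2.11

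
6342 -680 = 5662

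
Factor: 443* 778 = 344654= 2^1 *389^1*443^1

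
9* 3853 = 34677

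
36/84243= 12/28081=0.00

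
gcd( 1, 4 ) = 1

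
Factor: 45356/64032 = 2^ (-3)*3^( - 1) * 17^1 = 17/24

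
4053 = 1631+2422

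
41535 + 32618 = 74153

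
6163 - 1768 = 4395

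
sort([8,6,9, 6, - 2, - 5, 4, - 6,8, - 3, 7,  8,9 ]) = [ - 6, - 5, - 3,-2, 4,6, 6, 7, 8, 8, 8, 9 , 9 ] 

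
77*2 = 154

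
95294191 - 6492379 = 88801812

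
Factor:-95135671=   -  59^1*79^1*20411^1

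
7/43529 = 7/43529 =0.00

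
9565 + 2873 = 12438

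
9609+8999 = 18608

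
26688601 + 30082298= 56770899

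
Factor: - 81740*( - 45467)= 2^2*5^1*19^1 * 61^1*67^1*2393^1=3716472580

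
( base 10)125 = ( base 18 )6h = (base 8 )175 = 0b1111101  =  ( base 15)85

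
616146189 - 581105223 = 35040966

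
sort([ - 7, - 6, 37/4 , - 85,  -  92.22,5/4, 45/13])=[ -92.22, - 85, - 7,-6,5/4,45/13,37/4] 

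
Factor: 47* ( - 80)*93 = - 349680 = - 2^4*3^1*5^1*31^1 * 47^1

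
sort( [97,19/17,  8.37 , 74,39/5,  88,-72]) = [ - 72, 19/17, 39/5,8.37, 74,88,97]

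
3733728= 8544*437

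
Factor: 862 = 2^1*431^1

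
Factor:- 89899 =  - 89899^1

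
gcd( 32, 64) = 32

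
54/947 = 54/947 = 0.06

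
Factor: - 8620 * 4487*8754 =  - 2^3*3^1*5^1 *7^1*431^1 * 641^1*1459^1 = -  338586686760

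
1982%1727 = 255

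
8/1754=4/877=0.00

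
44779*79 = 3537541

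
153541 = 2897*53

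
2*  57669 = 115338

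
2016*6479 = 13061664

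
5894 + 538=6432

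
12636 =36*351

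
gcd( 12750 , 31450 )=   850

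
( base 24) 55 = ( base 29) 49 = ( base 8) 175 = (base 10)125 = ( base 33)3q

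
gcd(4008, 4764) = 12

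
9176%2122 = 688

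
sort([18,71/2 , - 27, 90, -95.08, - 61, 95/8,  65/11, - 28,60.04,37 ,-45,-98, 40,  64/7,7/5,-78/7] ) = [ - 98, - 95.08, - 61, - 45 , - 28,  -  27,-78/7,  7/5,65/11,64/7, 95/8,  18,71/2, 37, 40 , 60.04,90 ] 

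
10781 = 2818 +7963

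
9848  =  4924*2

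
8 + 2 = 10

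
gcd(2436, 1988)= 28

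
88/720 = 11/90 = 0.12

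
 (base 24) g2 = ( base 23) GI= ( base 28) dm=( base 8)602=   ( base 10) 386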